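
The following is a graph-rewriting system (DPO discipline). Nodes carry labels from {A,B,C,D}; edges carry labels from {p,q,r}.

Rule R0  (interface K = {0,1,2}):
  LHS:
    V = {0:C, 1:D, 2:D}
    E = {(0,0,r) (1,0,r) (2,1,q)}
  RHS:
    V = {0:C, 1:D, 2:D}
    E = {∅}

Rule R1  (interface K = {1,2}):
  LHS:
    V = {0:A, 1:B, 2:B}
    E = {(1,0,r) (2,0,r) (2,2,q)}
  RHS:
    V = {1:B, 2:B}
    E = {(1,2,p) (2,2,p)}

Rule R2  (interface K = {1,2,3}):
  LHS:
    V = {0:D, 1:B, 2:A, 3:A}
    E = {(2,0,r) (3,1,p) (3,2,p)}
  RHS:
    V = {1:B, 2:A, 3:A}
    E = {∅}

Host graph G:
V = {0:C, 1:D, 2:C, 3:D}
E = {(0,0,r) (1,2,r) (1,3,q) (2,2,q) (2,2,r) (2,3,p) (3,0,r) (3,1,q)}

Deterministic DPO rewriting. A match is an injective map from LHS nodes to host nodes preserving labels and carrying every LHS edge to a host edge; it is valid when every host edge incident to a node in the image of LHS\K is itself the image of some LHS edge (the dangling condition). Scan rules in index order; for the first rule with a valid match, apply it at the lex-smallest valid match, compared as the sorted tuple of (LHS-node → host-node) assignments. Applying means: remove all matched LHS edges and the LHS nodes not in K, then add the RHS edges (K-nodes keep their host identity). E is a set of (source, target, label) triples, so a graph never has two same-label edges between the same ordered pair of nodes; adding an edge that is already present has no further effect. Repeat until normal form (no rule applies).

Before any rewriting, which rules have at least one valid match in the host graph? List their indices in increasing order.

R0: 2 valid matches — {0↦0, 1↦3, 2↦1}, {0↦2, 1↦1, 2↦3}
R1: no valid match — LHS pattern not found
R2: no valid match — LHS pattern not found

Answer: [R0]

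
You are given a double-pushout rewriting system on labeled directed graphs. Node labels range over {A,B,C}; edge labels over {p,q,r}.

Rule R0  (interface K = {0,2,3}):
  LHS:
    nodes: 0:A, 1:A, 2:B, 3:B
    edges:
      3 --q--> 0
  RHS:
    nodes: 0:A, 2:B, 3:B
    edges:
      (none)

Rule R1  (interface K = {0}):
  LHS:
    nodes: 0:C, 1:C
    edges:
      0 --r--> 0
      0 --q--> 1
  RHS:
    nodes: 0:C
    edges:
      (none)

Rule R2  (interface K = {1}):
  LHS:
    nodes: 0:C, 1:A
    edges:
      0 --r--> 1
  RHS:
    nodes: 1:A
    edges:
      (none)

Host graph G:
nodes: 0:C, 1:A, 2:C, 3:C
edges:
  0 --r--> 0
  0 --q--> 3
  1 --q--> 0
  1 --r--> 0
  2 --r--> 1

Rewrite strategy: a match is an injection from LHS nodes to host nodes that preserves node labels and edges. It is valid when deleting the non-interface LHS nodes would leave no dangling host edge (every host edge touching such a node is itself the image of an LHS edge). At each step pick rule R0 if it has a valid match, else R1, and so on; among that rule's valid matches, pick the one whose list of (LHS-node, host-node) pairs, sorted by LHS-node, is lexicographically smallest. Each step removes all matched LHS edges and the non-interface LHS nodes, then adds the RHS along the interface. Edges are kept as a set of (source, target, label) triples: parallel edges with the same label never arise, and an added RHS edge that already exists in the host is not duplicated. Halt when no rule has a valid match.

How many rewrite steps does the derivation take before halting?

Answer: 2

Steps:
start.  V:4 E:5  edges: 0-r->0 0-q->3 1-q->0 1-r->0 2-r->1
1. fire R1 via {0↦0, 1↦3}  →  V:3 E:3  edges: 1-q->0 1-r->0 2-r->1
2. fire R2 via {0↦2, 1↦1}  →  V:2 E:2  edges: 1-q->0 1-r->0
normal form: no rule applies after step 2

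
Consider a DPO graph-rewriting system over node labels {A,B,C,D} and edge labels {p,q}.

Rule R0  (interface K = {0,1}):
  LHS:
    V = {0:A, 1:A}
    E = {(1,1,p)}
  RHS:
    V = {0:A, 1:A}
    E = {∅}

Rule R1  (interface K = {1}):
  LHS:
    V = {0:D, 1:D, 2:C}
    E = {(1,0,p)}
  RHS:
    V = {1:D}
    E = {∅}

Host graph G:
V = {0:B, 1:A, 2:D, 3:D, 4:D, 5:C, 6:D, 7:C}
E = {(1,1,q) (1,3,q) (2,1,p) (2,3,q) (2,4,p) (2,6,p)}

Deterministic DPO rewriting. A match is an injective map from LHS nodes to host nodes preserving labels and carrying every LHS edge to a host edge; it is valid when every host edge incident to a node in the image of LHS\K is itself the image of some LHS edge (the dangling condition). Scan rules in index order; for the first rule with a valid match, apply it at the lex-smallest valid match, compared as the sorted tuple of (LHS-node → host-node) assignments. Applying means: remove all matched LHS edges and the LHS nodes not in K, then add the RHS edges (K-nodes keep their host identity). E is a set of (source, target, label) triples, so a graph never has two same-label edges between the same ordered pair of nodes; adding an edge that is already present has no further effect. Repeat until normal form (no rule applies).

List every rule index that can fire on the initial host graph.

R0: no valid match — LHS pattern not found
R1: 4 valid matches — {0↦4, 1↦2, 2↦5}, {0↦4, 1↦2, 2↦7}, {0↦6, 1↦2, 2↦5} (+1 more)

Answer: [R1]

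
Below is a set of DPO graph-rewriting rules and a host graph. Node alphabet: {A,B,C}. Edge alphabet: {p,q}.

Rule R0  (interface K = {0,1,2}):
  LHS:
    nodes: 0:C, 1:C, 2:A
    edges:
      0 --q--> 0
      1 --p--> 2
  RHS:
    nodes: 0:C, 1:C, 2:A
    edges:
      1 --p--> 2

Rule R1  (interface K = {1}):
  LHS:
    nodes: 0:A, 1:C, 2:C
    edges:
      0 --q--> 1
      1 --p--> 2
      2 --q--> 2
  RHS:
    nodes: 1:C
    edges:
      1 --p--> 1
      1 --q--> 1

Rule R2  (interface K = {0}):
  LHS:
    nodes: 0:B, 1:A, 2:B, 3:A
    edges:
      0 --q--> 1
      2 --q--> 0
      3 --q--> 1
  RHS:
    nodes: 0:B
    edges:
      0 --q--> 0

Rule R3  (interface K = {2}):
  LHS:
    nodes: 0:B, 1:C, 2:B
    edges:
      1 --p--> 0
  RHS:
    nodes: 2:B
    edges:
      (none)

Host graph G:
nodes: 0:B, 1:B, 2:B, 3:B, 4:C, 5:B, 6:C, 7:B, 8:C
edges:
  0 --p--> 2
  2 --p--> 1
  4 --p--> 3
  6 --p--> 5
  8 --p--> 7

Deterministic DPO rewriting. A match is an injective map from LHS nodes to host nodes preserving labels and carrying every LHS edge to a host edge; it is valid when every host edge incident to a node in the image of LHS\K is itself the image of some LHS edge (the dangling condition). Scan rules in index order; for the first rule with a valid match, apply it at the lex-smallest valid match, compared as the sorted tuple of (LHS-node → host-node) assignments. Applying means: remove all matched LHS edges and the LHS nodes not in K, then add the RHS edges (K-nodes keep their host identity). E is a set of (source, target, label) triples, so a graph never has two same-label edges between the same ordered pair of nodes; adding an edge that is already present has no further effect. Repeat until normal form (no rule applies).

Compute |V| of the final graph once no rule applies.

initial: |V|=9 |E|=5  E = 0-p->2 2-p->1 4-p->3 6-p->5 8-p->7
step 1: apply R3 at {0↦3, 1↦4, 2↦0}  → |V|=7 |E|=4  E = 0-p->2 2-p->1 6-p->5 8-p->7
step 2: apply R3 at {0↦5, 1↦6, 2↦0}  → |V|=5 |E|=3  E = 0-p->2 2-p->1 8-p->7
step 3: apply R3 at {0↦7, 1↦8, 2↦0}  → |V|=3 |E|=2  E = 0-p->2 2-p->1
halt: no rule applies after step 3
NF nodes: {0:B, 1:B, 2:B}

Answer: 3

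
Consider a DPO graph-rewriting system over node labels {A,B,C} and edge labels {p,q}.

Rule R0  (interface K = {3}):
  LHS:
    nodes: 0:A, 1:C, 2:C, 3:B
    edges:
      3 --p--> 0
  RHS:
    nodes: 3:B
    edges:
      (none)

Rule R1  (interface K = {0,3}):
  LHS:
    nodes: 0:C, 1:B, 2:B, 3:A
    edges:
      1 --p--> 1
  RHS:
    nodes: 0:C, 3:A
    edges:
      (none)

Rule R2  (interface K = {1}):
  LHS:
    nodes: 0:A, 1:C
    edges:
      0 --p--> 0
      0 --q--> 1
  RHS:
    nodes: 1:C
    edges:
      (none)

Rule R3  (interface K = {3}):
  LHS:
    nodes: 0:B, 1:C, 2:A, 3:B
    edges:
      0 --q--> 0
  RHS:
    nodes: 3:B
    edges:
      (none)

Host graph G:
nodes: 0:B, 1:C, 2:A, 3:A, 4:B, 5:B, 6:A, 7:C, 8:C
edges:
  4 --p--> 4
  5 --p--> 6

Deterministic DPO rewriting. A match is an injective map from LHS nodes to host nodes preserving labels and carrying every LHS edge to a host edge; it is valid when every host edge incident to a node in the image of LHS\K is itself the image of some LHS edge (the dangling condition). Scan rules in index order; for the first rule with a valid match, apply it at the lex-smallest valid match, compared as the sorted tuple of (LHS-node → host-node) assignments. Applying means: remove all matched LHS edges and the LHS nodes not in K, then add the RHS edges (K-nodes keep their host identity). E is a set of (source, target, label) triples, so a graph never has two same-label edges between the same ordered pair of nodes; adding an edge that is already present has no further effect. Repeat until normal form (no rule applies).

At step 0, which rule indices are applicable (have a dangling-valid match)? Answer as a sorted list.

Answer: [R0,R1]

Derivation:
R0: 6 valid matches — {0↦6, 1↦1, 2↦7, 3↦5}, {0↦6, 1↦1, 2↦8, 3↦5}, {0↦6, 1↦7, 2↦1, 3↦5} (+3 more)
R1: 9 valid matches — {0↦1, 1↦4, 2↦0, 3↦2}, {0↦1, 1↦4, 2↦0, 3↦3}, {0↦1, 1↦4, 2↦0, 3↦6} (+6 more)
R2: no valid match — LHS pattern not found
R3: no valid match — LHS pattern not found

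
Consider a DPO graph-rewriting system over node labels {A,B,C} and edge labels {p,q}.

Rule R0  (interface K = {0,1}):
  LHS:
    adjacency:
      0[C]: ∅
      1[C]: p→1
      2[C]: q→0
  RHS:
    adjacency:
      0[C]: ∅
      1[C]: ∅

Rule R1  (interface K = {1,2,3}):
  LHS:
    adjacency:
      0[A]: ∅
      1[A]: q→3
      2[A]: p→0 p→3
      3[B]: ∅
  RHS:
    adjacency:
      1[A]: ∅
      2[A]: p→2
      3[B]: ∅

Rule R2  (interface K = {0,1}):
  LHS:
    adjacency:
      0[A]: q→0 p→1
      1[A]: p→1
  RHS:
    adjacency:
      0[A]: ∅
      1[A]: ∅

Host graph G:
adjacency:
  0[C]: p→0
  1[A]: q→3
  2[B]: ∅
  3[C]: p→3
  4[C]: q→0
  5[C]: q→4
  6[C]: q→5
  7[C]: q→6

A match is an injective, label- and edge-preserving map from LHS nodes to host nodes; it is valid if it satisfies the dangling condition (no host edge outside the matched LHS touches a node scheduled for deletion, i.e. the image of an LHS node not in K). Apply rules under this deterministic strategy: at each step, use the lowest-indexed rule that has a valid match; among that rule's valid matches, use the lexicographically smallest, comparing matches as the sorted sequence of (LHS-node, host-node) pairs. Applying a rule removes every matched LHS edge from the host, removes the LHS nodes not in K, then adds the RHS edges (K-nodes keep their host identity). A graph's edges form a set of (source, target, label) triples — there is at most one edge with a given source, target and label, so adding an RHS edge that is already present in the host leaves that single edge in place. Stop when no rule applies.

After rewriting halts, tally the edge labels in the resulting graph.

start.  V:8 E:7  edges: 0-p->0 1-q->3 3-p->3 4-q->0 5-q->4 6-q->5 7-q->6
1. fire R0 via {0↦6, 1↦0, 2↦7}  →  V:7 E:5  edges: 1-q->3 3-p->3 4-q->0 5-q->4 6-q->5
2. fire R0 via {0↦5, 1↦3, 2↦6}  →  V:6 E:3  edges: 1-q->3 4-q->0 5-q->4
normal form: no rule applies after step 2
NF edges: [(1, 3, 'q'), (4, 0, 'q'), (5, 4, 'q')]

Answer: q:3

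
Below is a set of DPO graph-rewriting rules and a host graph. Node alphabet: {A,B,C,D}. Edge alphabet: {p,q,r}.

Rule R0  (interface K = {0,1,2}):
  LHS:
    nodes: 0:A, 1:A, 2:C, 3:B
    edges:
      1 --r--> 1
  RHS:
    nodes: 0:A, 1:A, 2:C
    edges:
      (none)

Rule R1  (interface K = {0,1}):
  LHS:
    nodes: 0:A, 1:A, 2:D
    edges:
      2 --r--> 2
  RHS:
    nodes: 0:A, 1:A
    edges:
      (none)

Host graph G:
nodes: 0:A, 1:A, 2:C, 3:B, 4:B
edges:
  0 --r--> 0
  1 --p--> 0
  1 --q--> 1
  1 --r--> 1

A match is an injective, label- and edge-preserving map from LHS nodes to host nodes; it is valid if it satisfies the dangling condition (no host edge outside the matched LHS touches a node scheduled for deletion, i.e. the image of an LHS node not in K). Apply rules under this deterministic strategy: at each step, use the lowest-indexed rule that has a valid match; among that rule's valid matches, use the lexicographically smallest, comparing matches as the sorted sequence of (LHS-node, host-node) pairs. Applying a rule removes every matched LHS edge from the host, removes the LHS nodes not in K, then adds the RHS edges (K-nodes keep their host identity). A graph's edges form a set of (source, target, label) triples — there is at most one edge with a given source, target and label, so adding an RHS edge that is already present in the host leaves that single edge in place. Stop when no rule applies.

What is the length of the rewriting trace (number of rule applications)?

Answer: 2

Derivation:
[0] host  ⇒  5 nodes, 4 edges  {0-r->0 1-p->0 1-q->1 1-r->1}
[1] R0 @ {0↦0, 1↦1, 2↦2, 3↦3}  ⇒  4 nodes, 3 edges  {0-r->0 1-p->0 1-q->1}
[2] R0 @ {0↦1, 1↦0, 2↦2, 3↦4}  ⇒  3 nodes, 2 edges  {1-p->0 1-q->1}
final graph: no rule applies after step 2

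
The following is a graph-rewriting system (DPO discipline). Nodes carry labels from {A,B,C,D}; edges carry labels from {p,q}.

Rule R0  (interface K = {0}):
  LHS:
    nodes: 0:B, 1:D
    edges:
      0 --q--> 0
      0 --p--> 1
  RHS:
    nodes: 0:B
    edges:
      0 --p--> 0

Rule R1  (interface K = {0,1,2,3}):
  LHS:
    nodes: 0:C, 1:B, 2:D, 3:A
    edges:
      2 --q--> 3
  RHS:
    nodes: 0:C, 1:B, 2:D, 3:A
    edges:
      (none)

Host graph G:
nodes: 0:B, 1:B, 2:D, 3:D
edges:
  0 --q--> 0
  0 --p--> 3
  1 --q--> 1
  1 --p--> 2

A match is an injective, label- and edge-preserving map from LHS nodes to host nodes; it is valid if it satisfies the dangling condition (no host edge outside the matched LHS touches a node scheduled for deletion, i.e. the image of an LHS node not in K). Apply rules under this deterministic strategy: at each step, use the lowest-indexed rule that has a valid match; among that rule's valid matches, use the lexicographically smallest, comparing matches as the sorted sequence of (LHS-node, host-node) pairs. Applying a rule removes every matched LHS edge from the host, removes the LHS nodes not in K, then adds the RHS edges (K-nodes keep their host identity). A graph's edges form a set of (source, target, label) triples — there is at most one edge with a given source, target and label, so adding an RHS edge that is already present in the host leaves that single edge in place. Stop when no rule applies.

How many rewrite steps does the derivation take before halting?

Answer: 2

Rewrite trace:
[0] host  ⇒  4 nodes, 4 edges  {0-q->0 0-p->3 1-q->1 1-p->2}
[1] R0 @ {0↦0, 1↦3}  ⇒  3 nodes, 3 edges  {0-p->0 1-q->1 1-p->2}
[2] R0 @ {0↦1, 1↦2}  ⇒  2 nodes, 2 edges  {0-p->0 1-p->1}
halt: no rule applies after step 2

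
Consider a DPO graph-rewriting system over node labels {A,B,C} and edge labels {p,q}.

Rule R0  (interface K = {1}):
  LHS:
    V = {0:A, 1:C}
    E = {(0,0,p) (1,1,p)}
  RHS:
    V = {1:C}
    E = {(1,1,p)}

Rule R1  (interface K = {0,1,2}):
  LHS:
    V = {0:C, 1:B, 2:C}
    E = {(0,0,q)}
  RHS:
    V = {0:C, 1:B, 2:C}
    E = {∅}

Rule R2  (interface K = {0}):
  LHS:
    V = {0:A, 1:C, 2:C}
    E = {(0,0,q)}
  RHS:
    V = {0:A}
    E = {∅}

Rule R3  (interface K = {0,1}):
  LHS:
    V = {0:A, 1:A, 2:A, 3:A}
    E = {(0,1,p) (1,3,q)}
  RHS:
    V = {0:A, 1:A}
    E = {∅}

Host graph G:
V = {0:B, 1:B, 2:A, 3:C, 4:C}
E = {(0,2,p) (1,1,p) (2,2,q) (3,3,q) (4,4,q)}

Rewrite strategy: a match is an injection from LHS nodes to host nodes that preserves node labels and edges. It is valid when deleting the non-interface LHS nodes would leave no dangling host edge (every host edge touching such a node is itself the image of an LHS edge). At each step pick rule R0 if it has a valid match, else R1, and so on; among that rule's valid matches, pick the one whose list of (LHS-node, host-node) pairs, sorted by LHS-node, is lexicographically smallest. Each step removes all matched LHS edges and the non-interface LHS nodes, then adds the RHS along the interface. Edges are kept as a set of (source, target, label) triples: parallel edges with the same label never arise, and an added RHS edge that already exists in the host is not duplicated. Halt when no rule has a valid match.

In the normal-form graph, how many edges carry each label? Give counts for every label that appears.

Answer: p:2

Derivation:
[0] host  ⇒  5 nodes, 5 edges  {0-p->2 1-p->1 2-q->2 3-q->3 4-q->4}
[1] R1 @ {0↦3, 1↦0, 2↦4}  ⇒  5 nodes, 4 edges  {0-p->2 1-p->1 2-q->2 4-q->4}
[2] R1 @ {0↦4, 1↦0, 2↦3}  ⇒  5 nodes, 3 edges  {0-p->2 1-p->1 2-q->2}
[3] R2 @ {0↦2, 1↦3, 2↦4}  ⇒  3 nodes, 2 edges  {0-p->2 1-p->1}
normal form: no rule applies after step 3
NF edges: [(0, 2, 'p'), (1, 1, 'p')]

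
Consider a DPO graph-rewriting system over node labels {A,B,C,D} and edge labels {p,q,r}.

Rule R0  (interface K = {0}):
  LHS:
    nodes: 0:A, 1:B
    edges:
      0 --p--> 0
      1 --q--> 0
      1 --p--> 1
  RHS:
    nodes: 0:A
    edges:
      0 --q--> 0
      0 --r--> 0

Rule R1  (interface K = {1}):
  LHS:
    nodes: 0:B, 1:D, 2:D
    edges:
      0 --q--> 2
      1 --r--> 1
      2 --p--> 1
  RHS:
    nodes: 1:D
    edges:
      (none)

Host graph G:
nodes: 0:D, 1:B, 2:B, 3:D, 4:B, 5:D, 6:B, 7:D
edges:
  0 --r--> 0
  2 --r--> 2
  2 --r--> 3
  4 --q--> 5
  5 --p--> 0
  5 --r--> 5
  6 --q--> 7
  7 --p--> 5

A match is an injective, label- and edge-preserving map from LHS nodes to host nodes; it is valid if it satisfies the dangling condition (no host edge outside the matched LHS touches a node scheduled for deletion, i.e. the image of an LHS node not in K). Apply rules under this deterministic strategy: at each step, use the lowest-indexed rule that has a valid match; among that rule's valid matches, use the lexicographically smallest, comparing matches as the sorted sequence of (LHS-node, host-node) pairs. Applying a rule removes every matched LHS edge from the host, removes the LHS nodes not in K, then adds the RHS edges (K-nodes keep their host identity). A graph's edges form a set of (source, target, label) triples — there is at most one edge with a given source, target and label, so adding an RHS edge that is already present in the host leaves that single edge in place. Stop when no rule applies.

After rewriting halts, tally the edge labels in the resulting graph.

Answer: r:2

Steps:
start.  V:8 E:8  edges: 0-r->0 2-r->2 2-r->3 4-q->5 5-p->0 5-r->5 6-q->7 7-p->5
1. fire R1 via {0↦6, 1↦5, 2↦7}  →  V:6 E:5  edges: 0-r->0 2-r->2 2-r->3 4-q->5 5-p->0
2. fire R1 via {0↦4, 1↦0, 2↦5}  →  V:4 E:2  edges: 2-r->2 2-r->3
final graph: no rule applies after step 2
NF edges: [(2, 2, 'r'), (2, 3, 'r')]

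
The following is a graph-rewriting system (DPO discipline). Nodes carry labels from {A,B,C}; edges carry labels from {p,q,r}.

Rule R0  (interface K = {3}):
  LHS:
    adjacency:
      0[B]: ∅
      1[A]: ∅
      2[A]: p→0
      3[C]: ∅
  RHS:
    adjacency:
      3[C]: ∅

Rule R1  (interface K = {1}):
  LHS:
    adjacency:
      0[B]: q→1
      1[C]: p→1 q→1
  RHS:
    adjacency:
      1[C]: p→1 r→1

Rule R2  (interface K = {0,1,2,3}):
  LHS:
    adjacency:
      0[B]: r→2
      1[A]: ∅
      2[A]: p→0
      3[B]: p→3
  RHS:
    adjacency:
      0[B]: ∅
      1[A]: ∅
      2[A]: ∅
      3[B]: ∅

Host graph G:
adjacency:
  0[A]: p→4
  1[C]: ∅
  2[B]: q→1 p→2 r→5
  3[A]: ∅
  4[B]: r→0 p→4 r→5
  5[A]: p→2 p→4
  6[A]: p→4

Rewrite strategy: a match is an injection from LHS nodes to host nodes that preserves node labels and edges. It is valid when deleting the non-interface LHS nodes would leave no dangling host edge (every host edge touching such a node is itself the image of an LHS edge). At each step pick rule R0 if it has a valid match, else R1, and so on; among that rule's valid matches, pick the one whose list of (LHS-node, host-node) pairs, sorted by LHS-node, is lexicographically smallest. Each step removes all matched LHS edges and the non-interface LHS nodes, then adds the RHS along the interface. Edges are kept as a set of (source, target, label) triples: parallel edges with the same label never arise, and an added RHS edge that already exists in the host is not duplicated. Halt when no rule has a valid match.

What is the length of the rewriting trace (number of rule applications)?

start.  V:7 E:10  edges: 0-p->4 2-q->1 2-p->2 2-r->5 4-r->0 4-p->4 4-r->5 5-p->2 5-p->4 6-p->4
1. fire R2 via {0↦2, 1↦0, 2↦5, 3↦4}  →  V:7 E:7  edges: 0-p->4 2-q->1 2-p->2 4-r->0 4-r->5 5-p->4 6-p->4
2. fire R2 via {0↦4, 1↦0, 2↦5, 3↦2}  →  V:7 E:4  edges: 0-p->4 2-q->1 4-r->0 6-p->4
halt: no rule applies after step 2

Answer: 2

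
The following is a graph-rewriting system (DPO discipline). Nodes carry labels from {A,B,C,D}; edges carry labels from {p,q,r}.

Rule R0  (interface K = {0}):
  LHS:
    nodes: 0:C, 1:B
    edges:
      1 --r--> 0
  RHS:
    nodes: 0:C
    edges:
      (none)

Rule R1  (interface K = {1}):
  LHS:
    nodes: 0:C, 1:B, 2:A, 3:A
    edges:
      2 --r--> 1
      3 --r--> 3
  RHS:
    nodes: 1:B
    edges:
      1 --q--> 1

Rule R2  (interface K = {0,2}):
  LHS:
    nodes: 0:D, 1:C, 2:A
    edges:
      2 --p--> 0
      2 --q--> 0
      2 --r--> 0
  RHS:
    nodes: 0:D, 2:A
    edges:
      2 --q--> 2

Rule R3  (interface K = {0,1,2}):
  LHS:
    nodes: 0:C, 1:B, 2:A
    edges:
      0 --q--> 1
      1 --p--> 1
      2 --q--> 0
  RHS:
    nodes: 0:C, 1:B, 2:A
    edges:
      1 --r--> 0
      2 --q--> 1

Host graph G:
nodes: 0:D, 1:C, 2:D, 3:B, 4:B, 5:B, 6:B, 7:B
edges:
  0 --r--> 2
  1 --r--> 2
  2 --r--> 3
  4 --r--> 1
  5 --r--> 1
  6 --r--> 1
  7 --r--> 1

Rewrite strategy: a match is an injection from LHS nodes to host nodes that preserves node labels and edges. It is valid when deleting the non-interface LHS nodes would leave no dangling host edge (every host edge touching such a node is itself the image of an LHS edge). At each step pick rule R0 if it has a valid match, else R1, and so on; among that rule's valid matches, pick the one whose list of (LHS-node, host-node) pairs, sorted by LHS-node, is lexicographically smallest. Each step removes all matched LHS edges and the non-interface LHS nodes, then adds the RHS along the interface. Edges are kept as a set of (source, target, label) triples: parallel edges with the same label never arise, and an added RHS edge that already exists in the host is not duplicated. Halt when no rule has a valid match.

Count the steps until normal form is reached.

Answer: 4

Rewrite trace:
initial: |V|=8 |E|=7  E = 0-r->2 1-r->2 2-r->3 4-r->1 5-r->1 6-r->1 7-r->1
step 1: apply R0 at {0↦1, 1↦4}  → |V|=7 |E|=6  E = 0-r->2 1-r->2 2-r->3 5-r->1 6-r->1 7-r->1
step 2: apply R0 at {0↦1, 1↦5}  → |V|=6 |E|=5  E = 0-r->2 1-r->2 2-r->3 6-r->1 7-r->1
step 3: apply R0 at {0↦1, 1↦6}  → |V|=5 |E|=4  E = 0-r->2 1-r->2 2-r->3 7-r->1
step 4: apply R0 at {0↦1, 1↦7}  → |V|=4 |E|=3  E = 0-r->2 1-r->2 2-r->3
normal form: no rule applies after step 4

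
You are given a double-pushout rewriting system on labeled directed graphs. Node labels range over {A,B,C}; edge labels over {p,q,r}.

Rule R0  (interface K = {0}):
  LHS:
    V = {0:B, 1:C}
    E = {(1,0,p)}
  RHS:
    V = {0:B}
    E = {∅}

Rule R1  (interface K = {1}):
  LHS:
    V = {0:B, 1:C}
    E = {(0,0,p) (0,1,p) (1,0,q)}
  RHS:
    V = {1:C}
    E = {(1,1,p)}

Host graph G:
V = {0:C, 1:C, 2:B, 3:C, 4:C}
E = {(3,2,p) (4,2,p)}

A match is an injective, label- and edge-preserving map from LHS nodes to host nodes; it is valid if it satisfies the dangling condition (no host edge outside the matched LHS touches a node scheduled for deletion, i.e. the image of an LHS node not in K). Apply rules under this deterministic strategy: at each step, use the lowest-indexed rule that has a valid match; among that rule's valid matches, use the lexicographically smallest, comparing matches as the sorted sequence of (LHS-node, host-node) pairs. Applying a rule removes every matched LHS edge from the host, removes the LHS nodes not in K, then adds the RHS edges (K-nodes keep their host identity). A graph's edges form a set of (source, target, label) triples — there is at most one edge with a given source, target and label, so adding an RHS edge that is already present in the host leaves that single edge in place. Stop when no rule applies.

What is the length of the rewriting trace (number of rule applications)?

Answer: 2

Steps:
start.  V:5 E:2  edges: 3-p->2 4-p->2
1. fire R0 via {0↦2, 1↦3}  →  V:4 E:1  edges: 4-p->2
2. fire R0 via {0↦2, 1↦4}  →  V:3 E:0  edges: ∅
final graph: no rule applies after step 2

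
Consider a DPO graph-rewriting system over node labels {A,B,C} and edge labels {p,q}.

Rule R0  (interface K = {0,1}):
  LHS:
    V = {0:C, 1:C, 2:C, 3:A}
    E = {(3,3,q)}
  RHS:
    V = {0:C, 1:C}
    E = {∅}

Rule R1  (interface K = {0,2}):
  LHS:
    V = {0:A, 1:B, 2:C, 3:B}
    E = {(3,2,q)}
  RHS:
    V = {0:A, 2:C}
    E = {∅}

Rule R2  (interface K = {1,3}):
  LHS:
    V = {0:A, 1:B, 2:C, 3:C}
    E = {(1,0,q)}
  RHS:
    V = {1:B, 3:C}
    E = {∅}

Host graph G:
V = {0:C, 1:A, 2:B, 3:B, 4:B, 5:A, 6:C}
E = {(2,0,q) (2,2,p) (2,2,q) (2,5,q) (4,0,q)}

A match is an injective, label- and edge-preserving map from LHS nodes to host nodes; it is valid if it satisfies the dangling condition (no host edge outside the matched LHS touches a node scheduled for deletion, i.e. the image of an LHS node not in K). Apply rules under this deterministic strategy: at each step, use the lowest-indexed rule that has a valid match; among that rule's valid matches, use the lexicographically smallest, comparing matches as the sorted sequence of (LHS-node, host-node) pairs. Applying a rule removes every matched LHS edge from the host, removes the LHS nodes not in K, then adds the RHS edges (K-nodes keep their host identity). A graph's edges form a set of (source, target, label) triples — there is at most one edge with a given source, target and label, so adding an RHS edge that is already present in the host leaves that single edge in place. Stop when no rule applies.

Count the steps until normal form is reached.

Answer: 2

Rewrite trace:
[0] host  ⇒  7 nodes, 5 edges  {2-q->0 2-p->2 2-q->2 2-q->5 4-q->0}
[1] R1 @ {0↦1, 1↦3, 2↦0, 3↦4}  ⇒  5 nodes, 4 edges  {2-q->0 2-p->2 2-q->2 2-q->5}
[2] R2 @ {0↦5, 1↦2, 2↦6, 3↦0}  ⇒  3 nodes, 3 edges  {2-q->0 2-p->2 2-q->2}
final graph: no rule applies after step 2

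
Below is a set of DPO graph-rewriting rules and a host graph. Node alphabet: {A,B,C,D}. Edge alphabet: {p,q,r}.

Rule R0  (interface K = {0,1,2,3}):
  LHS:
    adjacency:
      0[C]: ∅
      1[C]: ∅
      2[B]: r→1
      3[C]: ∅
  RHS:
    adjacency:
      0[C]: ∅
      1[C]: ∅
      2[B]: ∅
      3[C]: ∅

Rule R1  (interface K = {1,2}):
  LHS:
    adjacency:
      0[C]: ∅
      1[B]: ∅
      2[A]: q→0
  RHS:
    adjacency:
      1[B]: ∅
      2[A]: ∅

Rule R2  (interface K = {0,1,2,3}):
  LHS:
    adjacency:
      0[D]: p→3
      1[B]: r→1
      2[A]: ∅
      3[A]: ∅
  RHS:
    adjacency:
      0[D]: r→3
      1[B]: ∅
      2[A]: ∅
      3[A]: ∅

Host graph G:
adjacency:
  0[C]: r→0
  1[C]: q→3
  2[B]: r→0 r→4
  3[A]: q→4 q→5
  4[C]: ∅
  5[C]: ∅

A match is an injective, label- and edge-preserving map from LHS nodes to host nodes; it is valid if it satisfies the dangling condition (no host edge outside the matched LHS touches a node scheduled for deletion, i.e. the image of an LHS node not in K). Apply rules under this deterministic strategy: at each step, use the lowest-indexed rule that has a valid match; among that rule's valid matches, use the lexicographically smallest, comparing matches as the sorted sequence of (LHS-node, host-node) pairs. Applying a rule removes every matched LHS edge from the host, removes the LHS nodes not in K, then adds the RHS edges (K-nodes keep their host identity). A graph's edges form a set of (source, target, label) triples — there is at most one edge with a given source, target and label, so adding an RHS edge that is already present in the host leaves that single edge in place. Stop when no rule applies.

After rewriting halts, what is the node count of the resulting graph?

[0] host  ⇒  6 nodes, 6 edges  {0-r->0 1-q->3 2-r->0 2-r->4 3-q->4 3-q->5}
[1] R0 @ {0↦0, 1↦4, 2↦2, 3↦1}  ⇒  6 nodes, 5 edges  {0-r->0 1-q->3 2-r->0 3-q->4 3-q->5}
[2] R0 @ {0↦1, 1↦0, 2↦2, 3↦4}  ⇒  6 nodes, 4 edges  {0-r->0 1-q->3 3-q->4 3-q->5}
[3] R1 @ {0↦4, 1↦2, 2↦3}  ⇒  5 nodes, 3 edges  {0-r->0 1-q->3 3-q->5}
[4] R1 @ {0↦5, 1↦2, 2↦3}  ⇒  4 nodes, 2 edges  {0-r->0 1-q->3}
normal form: no rule applies after step 4
NF nodes: {0:C, 1:C, 2:B, 3:A}

Answer: 4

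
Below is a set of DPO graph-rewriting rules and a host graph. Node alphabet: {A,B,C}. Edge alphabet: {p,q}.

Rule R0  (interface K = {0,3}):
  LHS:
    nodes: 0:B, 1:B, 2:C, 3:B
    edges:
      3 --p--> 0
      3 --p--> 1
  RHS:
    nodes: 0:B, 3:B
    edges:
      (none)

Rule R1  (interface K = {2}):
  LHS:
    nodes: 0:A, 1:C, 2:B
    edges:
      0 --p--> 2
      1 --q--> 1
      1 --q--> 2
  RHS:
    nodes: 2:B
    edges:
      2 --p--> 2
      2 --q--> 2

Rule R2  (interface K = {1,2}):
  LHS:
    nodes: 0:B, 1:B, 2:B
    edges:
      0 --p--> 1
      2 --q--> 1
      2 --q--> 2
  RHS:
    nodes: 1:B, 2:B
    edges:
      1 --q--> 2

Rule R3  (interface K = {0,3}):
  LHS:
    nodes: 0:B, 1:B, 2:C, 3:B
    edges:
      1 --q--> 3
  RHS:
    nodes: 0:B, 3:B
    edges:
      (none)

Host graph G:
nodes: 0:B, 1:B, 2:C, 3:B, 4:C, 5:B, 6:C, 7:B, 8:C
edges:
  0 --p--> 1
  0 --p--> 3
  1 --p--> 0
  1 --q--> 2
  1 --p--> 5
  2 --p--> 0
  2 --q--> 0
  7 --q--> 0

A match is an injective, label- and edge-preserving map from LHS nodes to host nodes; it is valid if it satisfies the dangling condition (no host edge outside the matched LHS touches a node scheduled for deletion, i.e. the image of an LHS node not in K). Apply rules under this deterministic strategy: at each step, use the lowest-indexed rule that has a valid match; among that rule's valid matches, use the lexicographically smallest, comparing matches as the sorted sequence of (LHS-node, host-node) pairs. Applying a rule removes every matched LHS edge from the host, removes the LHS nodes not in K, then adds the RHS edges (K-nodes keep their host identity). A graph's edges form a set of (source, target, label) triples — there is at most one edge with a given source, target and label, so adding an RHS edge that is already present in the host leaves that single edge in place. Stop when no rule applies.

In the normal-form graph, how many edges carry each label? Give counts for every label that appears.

Answer: p:1 q:2

Derivation:
[0] host  ⇒  9 nodes, 8 edges  {0-p->1 0-p->3 1-p->0 1-q->2 1-p->5 2-p->0 2-q->0 7-q->0}
[1] R0 @ {0↦0, 1↦5, 2↦4, 3↦1}  ⇒  7 nodes, 6 edges  {0-p->1 0-p->3 1-q->2 2-p->0 2-q->0 7-q->0}
[2] R0 @ {0↦1, 1↦3, 2↦6, 3↦0}  ⇒  5 nodes, 4 edges  {1-q->2 2-p->0 2-q->0 7-q->0}
[3] R3 @ {0↦1, 1↦7, 2↦8, 3↦0}  ⇒  3 nodes, 3 edges  {1-q->2 2-p->0 2-q->0}
normal form: no rule applies after step 3
NF edges: [(1, 2, 'q'), (2, 0, 'p'), (2, 0, 'q')]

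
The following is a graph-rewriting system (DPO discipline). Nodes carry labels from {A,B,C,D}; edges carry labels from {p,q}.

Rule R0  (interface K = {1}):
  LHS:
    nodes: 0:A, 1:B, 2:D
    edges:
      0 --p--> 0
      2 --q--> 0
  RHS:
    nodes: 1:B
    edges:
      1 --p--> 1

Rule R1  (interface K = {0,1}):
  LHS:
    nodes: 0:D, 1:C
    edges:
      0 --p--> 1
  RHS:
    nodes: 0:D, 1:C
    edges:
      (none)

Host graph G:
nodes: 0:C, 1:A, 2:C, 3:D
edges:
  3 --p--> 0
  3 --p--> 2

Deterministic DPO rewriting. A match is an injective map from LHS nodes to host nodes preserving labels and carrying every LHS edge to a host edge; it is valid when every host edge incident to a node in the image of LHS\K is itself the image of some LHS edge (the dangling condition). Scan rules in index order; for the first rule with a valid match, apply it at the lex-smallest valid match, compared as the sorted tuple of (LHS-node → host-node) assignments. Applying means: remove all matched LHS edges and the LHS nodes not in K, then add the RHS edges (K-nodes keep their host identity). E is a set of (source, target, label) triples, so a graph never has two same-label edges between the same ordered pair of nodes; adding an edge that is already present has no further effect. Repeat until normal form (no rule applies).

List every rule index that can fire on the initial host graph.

R0: no valid match — LHS pattern not found
R1: 2 valid matches — {0↦3, 1↦0}, {0↦3, 1↦2}

Answer: [R1]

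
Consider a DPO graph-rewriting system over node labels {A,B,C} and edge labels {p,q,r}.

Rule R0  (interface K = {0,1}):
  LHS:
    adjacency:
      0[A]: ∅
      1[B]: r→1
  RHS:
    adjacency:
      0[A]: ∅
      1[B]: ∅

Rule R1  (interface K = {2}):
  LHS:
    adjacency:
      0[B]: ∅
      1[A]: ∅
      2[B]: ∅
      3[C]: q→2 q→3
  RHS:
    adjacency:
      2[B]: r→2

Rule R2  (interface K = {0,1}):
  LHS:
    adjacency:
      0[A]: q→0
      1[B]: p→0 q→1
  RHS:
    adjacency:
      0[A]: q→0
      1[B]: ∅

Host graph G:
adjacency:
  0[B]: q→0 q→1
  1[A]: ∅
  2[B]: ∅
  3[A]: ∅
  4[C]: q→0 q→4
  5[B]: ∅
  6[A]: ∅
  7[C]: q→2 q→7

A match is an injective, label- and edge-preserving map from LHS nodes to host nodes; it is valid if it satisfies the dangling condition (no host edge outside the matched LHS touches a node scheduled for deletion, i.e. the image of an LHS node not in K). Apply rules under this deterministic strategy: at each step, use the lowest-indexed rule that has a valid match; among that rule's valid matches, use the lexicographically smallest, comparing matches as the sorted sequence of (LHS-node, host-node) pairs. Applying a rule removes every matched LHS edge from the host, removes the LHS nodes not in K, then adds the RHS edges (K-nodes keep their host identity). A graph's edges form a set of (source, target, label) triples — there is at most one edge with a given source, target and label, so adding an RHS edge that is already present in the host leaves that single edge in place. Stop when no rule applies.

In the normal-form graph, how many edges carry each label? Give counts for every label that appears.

start.  V:8 E:6  edges: 0-q->0 0-q->1 4-q->0 4-q->4 7-q->2 7-q->7
1. fire R1 via {0↦5, 1↦3, 2↦0, 3↦4}  →  V:5 E:5  edges: 0-q->0 0-r->0 0-q->1 7-q->2 7-q->7
2. fire R0 via {0↦1, 1↦0}  →  V:5 E:4  edges: 0-q->0 0-q->1 7-q->2 7-q->7
halt: no rule applies after step 2
NF edges: [(0, 0, 'q'), (0, 1, 'q'), (7, 2, 'q'), (7, 7, 'q')]

Answer: q:4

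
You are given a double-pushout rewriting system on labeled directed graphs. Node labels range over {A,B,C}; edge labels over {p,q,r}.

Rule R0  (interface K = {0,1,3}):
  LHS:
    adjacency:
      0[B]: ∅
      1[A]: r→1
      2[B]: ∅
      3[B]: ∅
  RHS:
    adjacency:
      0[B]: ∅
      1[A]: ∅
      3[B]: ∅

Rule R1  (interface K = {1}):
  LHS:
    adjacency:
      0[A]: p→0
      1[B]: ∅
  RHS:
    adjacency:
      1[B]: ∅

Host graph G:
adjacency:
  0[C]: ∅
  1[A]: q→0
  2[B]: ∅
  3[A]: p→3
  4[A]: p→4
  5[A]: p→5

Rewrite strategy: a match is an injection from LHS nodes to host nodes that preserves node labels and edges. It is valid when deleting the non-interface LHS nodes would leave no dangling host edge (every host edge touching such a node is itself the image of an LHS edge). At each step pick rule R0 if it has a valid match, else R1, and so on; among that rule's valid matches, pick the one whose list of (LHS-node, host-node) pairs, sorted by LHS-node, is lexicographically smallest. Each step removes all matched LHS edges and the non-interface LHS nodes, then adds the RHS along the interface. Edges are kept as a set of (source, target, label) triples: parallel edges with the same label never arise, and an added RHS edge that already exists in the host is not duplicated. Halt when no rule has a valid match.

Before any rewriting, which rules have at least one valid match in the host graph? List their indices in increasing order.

Answer: [R1]

Rewrite trace:
R0: no valid match — LHS pattern not found
R1: 3 valid matches — {0↦3, 1↦2}, {0↦4, 1↦2}, {0↦5, 1↦2}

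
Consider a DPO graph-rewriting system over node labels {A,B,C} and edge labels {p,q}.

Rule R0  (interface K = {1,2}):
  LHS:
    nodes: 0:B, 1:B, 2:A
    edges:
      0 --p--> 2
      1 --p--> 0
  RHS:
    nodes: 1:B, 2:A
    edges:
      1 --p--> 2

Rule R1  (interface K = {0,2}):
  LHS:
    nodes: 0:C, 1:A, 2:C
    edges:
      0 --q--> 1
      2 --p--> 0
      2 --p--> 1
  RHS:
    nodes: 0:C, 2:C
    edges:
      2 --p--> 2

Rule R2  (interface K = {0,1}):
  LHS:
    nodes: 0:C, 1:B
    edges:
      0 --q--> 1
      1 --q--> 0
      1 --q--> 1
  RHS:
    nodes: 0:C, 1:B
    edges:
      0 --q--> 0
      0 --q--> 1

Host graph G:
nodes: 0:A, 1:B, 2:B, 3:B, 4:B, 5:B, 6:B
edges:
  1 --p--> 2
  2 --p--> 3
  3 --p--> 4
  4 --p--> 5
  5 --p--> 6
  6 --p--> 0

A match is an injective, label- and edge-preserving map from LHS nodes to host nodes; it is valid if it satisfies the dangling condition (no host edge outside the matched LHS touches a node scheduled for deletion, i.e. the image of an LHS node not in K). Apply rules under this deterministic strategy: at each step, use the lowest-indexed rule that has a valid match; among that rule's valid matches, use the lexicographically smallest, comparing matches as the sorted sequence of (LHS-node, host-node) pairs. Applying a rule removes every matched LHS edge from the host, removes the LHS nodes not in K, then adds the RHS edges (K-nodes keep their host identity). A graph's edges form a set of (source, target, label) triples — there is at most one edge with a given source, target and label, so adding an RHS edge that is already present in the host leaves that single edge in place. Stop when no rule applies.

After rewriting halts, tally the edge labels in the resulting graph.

start.  V:7 E:6  edges: 1-p->2 2-p->3 3-p->4 4-p->5 5-p->6 6-p->0
1. fire R0 via {0↦6, 1↦5, 2↦0}  →  V:6 E:5  edges: 1-p->2 2-p->3 3-p->4 4-p->5 5-p->0
2. fire R0 via {0↦5, 1↦4, 2↦0}  →  V:5 E:4  edges: 1-p->2 2-p->3 3-p->4 4-p->0
3. fire R0 via {0↦4, 1↦3, 2↦0}  →  V:4 E:3  edges: 1-p->2 2-p->3 3-p->0
4. fire R0 via {0↦3, 1↦2, 2↦0}  →  V:3 E:2  edges: 1-p->2 2-p->0
5. fire R0 via {0↦2, 1↦1, 2↦0}  →  V:2 E:1  edges: 1-p->0
halt: no rule applies after step 5
NF edges: [(1, 0, 'p')]

Answer: p:1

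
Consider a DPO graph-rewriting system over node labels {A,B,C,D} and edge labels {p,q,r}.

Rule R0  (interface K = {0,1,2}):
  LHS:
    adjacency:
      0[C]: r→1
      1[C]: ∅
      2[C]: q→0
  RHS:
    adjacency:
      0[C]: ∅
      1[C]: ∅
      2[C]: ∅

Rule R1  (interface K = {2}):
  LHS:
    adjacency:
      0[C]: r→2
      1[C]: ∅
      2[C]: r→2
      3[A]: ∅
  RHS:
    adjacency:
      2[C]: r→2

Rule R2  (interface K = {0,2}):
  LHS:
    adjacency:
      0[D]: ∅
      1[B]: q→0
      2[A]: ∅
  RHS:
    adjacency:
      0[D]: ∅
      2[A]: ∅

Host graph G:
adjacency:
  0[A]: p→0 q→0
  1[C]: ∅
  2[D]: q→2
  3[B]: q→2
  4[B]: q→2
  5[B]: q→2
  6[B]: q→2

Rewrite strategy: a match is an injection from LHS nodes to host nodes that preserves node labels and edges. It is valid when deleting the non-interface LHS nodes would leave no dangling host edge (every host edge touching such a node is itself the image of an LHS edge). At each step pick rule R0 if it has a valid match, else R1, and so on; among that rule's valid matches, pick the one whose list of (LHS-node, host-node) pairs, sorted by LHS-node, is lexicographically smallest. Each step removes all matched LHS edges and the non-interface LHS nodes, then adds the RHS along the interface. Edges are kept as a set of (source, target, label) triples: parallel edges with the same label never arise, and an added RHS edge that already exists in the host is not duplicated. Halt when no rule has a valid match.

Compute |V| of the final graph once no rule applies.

start.  V:7 E:7  edges: 0-p->0 0-q->0 2-q->2 3-q->2 4-q->2 5-q->2 6-q->2
1. fire R2 via {0↦2, 1↦3, 2↦0}  →  V:6 E:6  edges: 0-p->0 0-q->0 2-q->2 4-q->2 5-q->2 6-q->2
2. fire R2 via {0↦2, 1↦4, 2↦0}  →  V:5 E:5  edges: 0-p->0 0-q->0 2-q->2 5-q->2 6-q->2
3. fire R2 via {0↦2, 1↦5, 2↦0}  →  V:4 E:4  edges: 0-p->0 0-q->0 2-q->2 6-q->2
4. fire R2 via {0↦2, 1↦6, 2↦0}  →  V:3 E:3  edges: 0-p->0 0-q->0 2-q->2
normal form: no rule applies after step 4
NF nodes: {0:A, 1:C, 2:D}

Answer: 3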